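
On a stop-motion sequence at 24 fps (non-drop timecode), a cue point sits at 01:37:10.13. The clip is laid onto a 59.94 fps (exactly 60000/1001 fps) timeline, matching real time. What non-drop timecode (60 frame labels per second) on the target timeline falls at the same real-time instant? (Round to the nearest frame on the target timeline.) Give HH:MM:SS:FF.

01:37:04:43

Source frame index: (1×3600 + 37×60 + 10) × 24 + 13 = 139933.
Real time: 139933 / (24) = 139933/24 s.
Target frame: (139933/24) × (60000/1001) = 349832500/1001 ≈ 349483.017 → 349483.
At 60 labels/s: frame 349483 → 01:37:04:43.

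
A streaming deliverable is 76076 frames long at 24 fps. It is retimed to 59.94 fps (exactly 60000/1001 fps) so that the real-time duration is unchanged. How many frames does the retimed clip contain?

190000 frames

Target frames = source frames × (target rate / source rate) = 76076 × (60000/1001)/(24) = 76076 × 2500/1001 = 190000.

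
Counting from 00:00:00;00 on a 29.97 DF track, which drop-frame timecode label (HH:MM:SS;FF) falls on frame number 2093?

00:01:09;25

Each 10-minute DF block holds 10 × 60 × 30 − 9 × 2 = 17982 frames. 2093 ÷ 17982 → 0 full blocks, remainder 2093.
Within the partial block the first minute is 1800 frames and each further minute 1798, so 1 further minute boundary passed. Total skipped labels = 18 × 0 + 2 × 1 = 2.
Non-drop label index = 2093 + 2 = 2095; at 30 labels/s that is 00:01:09:25, i.e. DF 00:01:09;25.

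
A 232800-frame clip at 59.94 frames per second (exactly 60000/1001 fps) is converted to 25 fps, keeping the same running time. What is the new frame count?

Target frames = source frames × (target rate / source rate) = 232800 × (25)/(60000/1001) = 232800 × 1001/2400 = 97097.

97097 frames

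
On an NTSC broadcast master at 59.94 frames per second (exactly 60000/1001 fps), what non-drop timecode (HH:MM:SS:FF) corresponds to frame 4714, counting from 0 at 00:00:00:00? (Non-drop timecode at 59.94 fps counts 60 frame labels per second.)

4714 ÷ 60 = 78 full seconds, remainder 34 frames.
78 s = 0 h 1 min 18 s.
Timecode: 00:01:18:34.

00:01:18:34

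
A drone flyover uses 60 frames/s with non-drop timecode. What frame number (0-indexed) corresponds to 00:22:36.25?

Total seconds to the label: (0 × 3600 + 22 × 60 + 36) = 1356.
Frame index = 1356 × 60 + 25 = 81385.

frame 81385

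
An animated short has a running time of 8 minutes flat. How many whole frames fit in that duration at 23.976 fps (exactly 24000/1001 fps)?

11508 frames

8 min = 480 s.
Frames = 480 × 24000/1001 = 11520000/1001 ≈ 11508.4915.
Complete frames: 11508.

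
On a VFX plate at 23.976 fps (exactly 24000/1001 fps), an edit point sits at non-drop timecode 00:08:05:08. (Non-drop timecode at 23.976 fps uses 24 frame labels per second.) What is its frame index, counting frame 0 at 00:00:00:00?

Total seconds to the label: (0 × 3600 + 8 × 60 + 5) = 485.
Frame index = 485 × 24 + 8 = 11648.

frame 11648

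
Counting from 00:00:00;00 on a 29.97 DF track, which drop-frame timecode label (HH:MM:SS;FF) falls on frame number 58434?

Each 10-minute DF block holds 10 × 60 × 30 − 9 × 2 = 17982 frames. 58434 ÷ 17982 → 3 full blocks, remainder 4488.
Within the partial block the first minute is 1800 frames and each further minute 1798, so 2 further minute boundaries passed. Total skipped labels = 18 × 3 + 2 × 2 = 58.
Non-drop label index = 58434 + 58 = 58492; at 30 labels/s that is 00:32:29:22, i.e. DF 00:32:29;22.

00:32:29;22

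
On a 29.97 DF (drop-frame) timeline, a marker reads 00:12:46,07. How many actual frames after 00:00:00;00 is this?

As if non-drop at 30 labels/s: (0 × 3600 + 12 × 60 + 46) × 30 + 7 = 22987.
Minute boundaries passed: 12; those not divisible by 10: 12 − 1 = 11; dropped labels = 2 × 11 = 22.
Actual frame index = 22987 − 22 = 22965.

22965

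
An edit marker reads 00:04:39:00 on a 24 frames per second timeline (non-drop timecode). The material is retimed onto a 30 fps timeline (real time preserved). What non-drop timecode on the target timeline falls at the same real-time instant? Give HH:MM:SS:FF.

Source frame index: (0×3600 + 4×60 + 39) × 24 + 0 = 6696.
Real time: 6696 / (24) = 279 s.
Target frame: (279) × (30) = 8370.
At 30 labels/s: frame 8370 → 00:04:39:00.

00:04:39:00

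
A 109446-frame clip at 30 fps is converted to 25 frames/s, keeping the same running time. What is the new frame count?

Target frames = source frames × (target rate / source rate) = 109446 × (25)/(30) = 109446 × 5/6 = 91205.

91205 frames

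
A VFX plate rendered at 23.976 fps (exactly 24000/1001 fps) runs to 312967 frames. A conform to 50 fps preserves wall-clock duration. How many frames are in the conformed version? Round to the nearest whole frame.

652667 frames

Frames at target rate = 312967 × (50) / (24000/1001) = 313279967/480 ≈ 652666.598.
Nearest whole frame: 652667.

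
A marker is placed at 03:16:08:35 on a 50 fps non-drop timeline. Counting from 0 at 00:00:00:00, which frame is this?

Total seconds to the label: (3 × 3600 + 16 × 60 + 8) = 11768.
Frame index = 11768 × 50 + 35 = 588435.

588435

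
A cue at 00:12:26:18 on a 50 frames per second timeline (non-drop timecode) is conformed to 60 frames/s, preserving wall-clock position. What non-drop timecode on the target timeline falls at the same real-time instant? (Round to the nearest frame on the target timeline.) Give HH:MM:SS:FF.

Source frame index: (0×3600 + 12×60 + 26) × 50 + 18 = 37318.
Real time: 37318 / (50) = 18659/25 s.
Target frame: (18659/25) × (60) = 223908/5 ≈ 44781.600 → 44782.
At 60 labels/s: frame 44782 → 00:12:26:22.

00:12:26:22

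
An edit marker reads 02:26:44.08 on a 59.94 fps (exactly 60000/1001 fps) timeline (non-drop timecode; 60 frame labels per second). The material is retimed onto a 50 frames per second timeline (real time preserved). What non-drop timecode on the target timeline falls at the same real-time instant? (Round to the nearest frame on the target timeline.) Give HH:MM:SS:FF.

02:26:52:47

Source frame index: (2×3600 + 26×60 + 44) × 60 + 8 = 528248.
Real time: 528248 / (60000/1001) = 66097031/7500 s.
Target frame: (66097031/7500) × (50) = 66097031/150 ≈ 440646.873 → 440647.
At 50 labels/s: frame 440647 → 02:26:52:47.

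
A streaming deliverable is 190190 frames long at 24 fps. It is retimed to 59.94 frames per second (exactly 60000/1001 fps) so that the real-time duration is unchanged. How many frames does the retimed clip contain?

Target frames = source frames × (target rate / source rate) = 190190 × (60000/1001)/(24) = 190190 × 2500/1001 = 475000.

475000 frames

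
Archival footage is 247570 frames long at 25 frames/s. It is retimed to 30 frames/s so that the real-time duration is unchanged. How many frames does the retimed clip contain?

297084 frames

Target frames = source frames × (target rate / source rate) = 247570 × (30)/(25) = 247570 × 6/5 = 297084.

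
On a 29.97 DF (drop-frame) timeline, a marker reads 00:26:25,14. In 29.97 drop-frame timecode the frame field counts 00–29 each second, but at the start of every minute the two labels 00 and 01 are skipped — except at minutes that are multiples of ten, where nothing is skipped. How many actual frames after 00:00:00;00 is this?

Complete 10-minute blocks: 2, each 17982 frames → 35964.
Remaining 6 whole minutes in the current block: 1800 + 5 × 1798 = 10790 frames.
Within the current minute: 25 × 30 + 14 − 2 = 762 (labels ;00/;01 skipped at this minute). Total = 35964 + 10790 + 762 = 47516.

47516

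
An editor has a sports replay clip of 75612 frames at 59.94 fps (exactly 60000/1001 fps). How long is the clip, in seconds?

Running time = 75612 / (60000/1001) = 1261.4602 s.

1261.4602 seconds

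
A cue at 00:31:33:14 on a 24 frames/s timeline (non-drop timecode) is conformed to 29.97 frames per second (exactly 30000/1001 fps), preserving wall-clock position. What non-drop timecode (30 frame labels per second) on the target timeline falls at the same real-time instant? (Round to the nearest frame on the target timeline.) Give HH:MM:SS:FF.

Source frame index: (0×3600 + 31×60 + 33) × 24 + 14 = 45446.
Real time: 45446 / (24) = 22723/12 s.
Target frame: (22723/12) × (30000/1001) = 56807500/1001 ≈ 56750.749 → 56751.
At 30 labels/s: frame 56751 → 00:31:31:21.

00:31:31:21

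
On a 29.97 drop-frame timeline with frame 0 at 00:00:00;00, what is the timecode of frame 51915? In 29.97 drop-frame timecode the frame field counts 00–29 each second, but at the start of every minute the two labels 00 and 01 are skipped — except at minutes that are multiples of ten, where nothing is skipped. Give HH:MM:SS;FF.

Ten DF minutes hold 17982 frames, so frame 51915 lies in block 2 (frames 35964–53945) with 15951 frames into that block.
The block's first minute is 1800 frames and the rest 1798 each; 15951 frames reaches minute 8, so 2 × 18 + 8 × 2 = 52 labels have been skipped so far.
Adding those back, label number 51915 + 52 = 51967 at 30 labels/s is 1732 s + 7 f = 0 h 28 min 52 s frame 7, i.e. 00:28:52;07.

00:28:52;07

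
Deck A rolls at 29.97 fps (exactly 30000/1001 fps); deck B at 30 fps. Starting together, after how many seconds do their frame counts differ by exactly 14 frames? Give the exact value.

The gap grows by |30 − 30000/1001| = 30/1001 frames per second.
Time for a 14-frame gap: 14 ÷ (30/1001) = 7007/15 s.

7007/15 seconds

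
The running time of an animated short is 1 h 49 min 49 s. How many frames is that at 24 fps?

158136 frames

1 h 49 min 49 s = 6589 s.
Frames = 6589 × 24 = 158136.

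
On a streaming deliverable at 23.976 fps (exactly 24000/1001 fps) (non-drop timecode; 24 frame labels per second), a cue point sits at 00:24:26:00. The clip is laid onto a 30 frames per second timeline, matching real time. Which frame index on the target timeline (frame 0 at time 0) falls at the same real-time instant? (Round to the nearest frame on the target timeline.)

frame 44024

Source frame index: (0×3600 + 24×60 + 26) × 24 + 0 = 35184.
Real time: 35184 / (24000/1001) = 733733/500 s.
Target frame: (733733/500) × (30) = 2201199/50 ≈ 44023.980 → 44024.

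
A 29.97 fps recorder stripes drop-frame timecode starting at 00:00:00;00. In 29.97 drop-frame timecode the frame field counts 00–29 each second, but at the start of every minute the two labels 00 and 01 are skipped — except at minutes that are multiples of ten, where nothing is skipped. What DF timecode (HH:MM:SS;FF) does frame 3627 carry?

Ten DF minutes hold 17982 frames, so frame 3627 lies in block 0 (frames 0–17981) with 3627 frames into that block.
The block's first minute is 1800 frames and the rest 1798 each; 3627 frames reaches minute 2, so 0 × 18 + 2 × 2 = 4 labels have been skipped so far.
Adding those back, label number 3627 + 4 = 3631 at 30 labels/s is 121 s + 1 f = 0 h 2 min 1 s frame 1, i.e. 00:02:01;01.

00:02:01;01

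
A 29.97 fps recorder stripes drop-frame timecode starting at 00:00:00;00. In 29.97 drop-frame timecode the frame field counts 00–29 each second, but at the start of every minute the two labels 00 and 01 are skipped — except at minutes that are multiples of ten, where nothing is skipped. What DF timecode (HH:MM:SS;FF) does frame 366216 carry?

Each 10-minute DF block holds 10 × 60 × 30 − 9 × 2 = 17982 frames. 366216 ÷ 17982 → 20 full blocks, remainder 6576.
Within the partial block the first minute is 1800 frames and each further minute 1798, so 3 further minute boundaries passed. Total skipped labels = 18 × 20 + 2 × 3 = 366.
Non-drop label index = 366216 + 366 = 366582; at 30 labels/s that is 03:23:39:12, i.e. DF 03:23:39;12.

03:23:39;12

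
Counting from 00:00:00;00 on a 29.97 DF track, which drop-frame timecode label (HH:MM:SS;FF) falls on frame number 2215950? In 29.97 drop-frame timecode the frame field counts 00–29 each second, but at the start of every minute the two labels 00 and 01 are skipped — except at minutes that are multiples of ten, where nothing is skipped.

Each 10-minute DF block holds 10 × 60 × 30 − 9 × 2 = 17982 frames. 2215950 ÷ 17982 → 123 full blocks, remainder 4164.
Within the partial block the first minute is 1800 frames and each further minute 1798, so 2 further minute boundaries passed. Total skipped labels = 18 × 123 + 2 × 2 = 2218.
Non-drop label index = 2215950 + 2218 = 2218168; at 30 labels/s that is 20:32:18:28, i.e. DF 20:32:18;28.

20:32:18;28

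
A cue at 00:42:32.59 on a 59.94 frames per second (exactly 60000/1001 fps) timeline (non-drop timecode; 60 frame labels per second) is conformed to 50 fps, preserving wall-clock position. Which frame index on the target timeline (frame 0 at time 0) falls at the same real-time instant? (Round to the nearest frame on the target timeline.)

frame 127777

Source frame index: (0×3600 + 42×60 + 32) × 60 + 59 = 153179.
Real time: 153179 / (60000/1001) = 153332179/60000 s.
Target frame: (153332179/60000) × (50) = 153332179/1200 ≈ 127776.816 → 127777.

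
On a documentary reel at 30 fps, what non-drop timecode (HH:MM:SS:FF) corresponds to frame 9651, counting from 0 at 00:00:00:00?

00:05:21:21

9651 ÷ 30 = 321 full seconds, remainder 21 frames.
321 s = 0 h 5 min 21 s.
Timecode: 00:05:21:21.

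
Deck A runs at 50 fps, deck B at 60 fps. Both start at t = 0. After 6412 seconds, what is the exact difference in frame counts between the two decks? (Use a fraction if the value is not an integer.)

64120 frames

A emits 50 × 6412 = 320600 frames; B emits 60 × 6412 = 384720.
Difference = 64120 frames; B is ahead of A.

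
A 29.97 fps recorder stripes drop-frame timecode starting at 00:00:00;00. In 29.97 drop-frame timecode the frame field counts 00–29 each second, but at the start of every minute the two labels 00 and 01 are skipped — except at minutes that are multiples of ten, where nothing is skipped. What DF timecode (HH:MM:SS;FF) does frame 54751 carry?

00:30:26;25

Each 10-minute DF block holds 10 × 60 × 30 − 9 × 2 = 17982 frames. 54751 ÷ 17982 → 3 full blocks, remainder 805.
Within the partial block the first minute is 1800 frames and each further minute 1798, so 0 further minute boundaries passed. Total skipped labels = 18 × 3 + 2 × 0 = 54.
Non-drop label index = 54751 + 54 = 54805; at 30 labels/s that is 00:30:26:25, i.e. DF 00:30:26;25.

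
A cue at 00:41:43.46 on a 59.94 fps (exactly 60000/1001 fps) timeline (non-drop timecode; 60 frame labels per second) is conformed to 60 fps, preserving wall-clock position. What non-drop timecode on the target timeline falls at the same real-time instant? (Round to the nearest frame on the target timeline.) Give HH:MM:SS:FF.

Source frame index: (0×3600 + 41×60 + 43) × 60 + 46 = 150226.
Real time: 150226 / (60000/1001) = 75188113/30000 s.
Target frame: (75188113/30000) × (60) = 75188113/500 ≈ 150376.226 → 150376.
At 60 labels/s: frame 150376 → 00:41:46:16.

00:41:46:16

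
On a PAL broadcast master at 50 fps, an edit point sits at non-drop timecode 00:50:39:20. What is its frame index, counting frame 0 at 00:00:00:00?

Total seconds to the label: (0 × 3600 + 50 × 60 + 39) = 3039.
Frame index = 3039 × 50 + 20 = 151970.

151970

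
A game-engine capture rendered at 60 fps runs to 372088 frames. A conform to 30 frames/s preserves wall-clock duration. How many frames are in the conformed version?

186044 frames

Frames at target rate = 372088 × (30) / (60) = 186044.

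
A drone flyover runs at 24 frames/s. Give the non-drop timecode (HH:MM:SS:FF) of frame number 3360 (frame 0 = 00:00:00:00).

3360 ÷ 24 = 140 full seconds, remainder 0 frames.
140 s = 0 h 2 min 20 s.
Timecode: 00:02:20:00.

00:02:20:00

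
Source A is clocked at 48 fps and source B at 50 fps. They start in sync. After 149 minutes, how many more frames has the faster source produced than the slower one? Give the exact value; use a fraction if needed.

17880 frames

149 min = 8940 s.
A emits 48 × 8940 = 429120 frames; B emits 50 × 8940 = 447000.
Difference = 17880 frames; B is ahead of A.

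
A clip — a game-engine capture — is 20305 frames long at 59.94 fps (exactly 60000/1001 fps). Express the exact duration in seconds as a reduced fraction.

Running time = 20305 ÷ (60000/1001) = 20305 × 1001/60000 = 4065061/12000 s.

4065061/12000 seconds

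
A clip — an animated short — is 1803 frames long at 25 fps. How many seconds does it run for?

72.12 seconds

Running time = 1803 / (25) = 72.12 s.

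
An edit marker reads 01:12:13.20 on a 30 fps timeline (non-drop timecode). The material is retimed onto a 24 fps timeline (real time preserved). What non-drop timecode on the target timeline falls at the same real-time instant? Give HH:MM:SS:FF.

Source frame index: (1×3600 + 12×60 + 13) × 30 + 20 = 130010.
Real time: 130010 / (30) = 13001/3 s.
Target frame: (13001/3) × (24) = 104008.
At 24 labels/s: frame 104008 → 01:12:13:16.

01:12:13:16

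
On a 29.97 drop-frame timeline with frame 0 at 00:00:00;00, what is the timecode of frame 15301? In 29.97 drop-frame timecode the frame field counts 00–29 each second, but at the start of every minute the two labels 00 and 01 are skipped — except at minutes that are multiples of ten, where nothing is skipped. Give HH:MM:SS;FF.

00:08:30;17

Each 10-minute DF block holds 10 × 60 × 30 − 9 × 2 = 17982 frames. 15301 ÷ 17982 → 0 full blocks, remainder 15301.
Within the partial block the first minute is 1800 frames and each further minute 1798, so 8 further minute boundaries passed. Total skipped labels = 18 × 0 + 2 × 8 = 16.
Non-drop label index = 15301 + 16 = 15317; at 30 labels/s that is 00:08:30:17, i.e. DF 00:08:30;17.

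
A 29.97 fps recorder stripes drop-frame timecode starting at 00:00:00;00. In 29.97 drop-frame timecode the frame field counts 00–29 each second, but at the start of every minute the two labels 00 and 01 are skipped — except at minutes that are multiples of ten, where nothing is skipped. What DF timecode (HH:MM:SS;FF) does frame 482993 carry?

04:28:35;27

Ten DF minutes hold 17982 frames, so frame 482993 lies in block 26 (frames 467532–485513) with 15461 frames into that block.
The block's first minute is 1800 frames and the rest 1798 each; 15461 frames reaches minute 8, so 26 × 18 + 8 × 2 = 484 labels have been skipped so far.
Adding those back, label number 482993 + 484 = 483477 at 30 labels/s is 16115 s + 27 f = 4 h 28 min 35 s frame 27, i.e. 04:28:35;27.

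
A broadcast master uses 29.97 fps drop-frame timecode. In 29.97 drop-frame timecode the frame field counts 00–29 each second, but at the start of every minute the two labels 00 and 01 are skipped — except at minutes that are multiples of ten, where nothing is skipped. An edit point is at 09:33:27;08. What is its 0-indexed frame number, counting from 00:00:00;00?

1031186

Complete 10-minute blocks: 57, each 17982 frames → 1024974.
Remaining 3 whole minutes in the current block: 1800 + 2 × 1798 = 5396 frames.
Within the current minute: 27 × 30 + 8 − 2 = 816 (labels ;00/;01 skipped at this minute). Total = 1024974 + 5396 + 816 = 1031186.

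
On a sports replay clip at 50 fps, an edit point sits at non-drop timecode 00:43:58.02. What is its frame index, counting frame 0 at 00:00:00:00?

131902

Total seconds to the label: (0 × 3600 + 43 × 60 + 58) = 2638.
Frame index = 2638 × 50 + 2 = 131902.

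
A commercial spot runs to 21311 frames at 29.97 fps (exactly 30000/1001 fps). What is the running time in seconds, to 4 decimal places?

Running time = 21311 × 1001/30000 = 21332311/30000 s ≈ 711.0770 s.

711.0770 seconds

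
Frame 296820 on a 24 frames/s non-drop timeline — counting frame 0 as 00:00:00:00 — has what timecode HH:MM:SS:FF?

296820 ÷ 24 = 12367 full seconds, remainder 12 frames.
12367 s = 3 h 26 min 7 s.
Timecode: 03:26:07:12.

03:26:07:12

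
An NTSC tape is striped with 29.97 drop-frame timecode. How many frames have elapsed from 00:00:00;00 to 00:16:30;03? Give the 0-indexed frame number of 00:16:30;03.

Complete 10-minute blocks: 1, each 17982 frames → 17982.
Remaining 6 whole minutes in the current block: 1800 + 5 × 1798 = 10790 frames.
Within the current minute: 30 × 30 + 3 − 2 = 901 (labels ;00/;01 skipped at this minute). Total = 17982 + 10790 + 901 = 29673.

29673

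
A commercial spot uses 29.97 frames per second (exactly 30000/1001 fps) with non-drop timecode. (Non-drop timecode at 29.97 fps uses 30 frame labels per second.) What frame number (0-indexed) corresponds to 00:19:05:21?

34371

Total seconds to the label: (0 × 3600 + 19 × 60 + 5) = 1145.
Frame index = 1145 × 30 + 21 = 34371.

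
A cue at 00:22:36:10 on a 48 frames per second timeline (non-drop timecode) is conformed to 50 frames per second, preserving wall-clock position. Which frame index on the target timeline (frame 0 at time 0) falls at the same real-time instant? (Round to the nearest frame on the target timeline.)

Source frame index: (0×3600 + 22×60 + 36) × 48 + 10 = 65098.
Real time: 65098 / (48) = 32549/24 s.
Target frame: (32549/24) × (50) = 813725/12 ≈ 67810.417 → 67810.

frame 67810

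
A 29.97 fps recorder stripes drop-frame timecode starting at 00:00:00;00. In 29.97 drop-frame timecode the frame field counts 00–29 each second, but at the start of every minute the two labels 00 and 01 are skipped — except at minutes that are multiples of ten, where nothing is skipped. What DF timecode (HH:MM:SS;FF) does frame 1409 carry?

Each 10-minute DF block holds 10 × 60 × 30 − 9 × 2 = 17982 frames. 1409 ÷ 17982 → 0 full blocks, remainder 1409.
Within the partial block the first minute is 1800 frames and each further minute 1798, so 0 further minute boundaries passed. Total skipped labels = 18 × 0 + 2 × 0 = 0.
Non-drop label index = 1409 + 0 = 1409; at 30 labels/s that is 00:00:46:29, i.e. DF 00:00:46;29.

00:00:46;29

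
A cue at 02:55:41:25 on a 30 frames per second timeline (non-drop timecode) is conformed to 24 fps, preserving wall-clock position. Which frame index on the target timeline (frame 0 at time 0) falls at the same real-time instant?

frame 253004

Source frame index: (2×3600 + 55×60 + 41) × 30 + 25 = 316255.
Real time: 316255 / (30) = 63251/6 s.
Target frame: (63251/6) × (24) = 253004.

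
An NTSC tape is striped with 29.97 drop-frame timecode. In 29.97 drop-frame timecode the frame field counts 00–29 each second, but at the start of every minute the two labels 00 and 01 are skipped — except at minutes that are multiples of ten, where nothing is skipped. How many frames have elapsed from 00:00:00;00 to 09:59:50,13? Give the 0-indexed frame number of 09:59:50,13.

1078633

As if non-drop at 30 labels/s: (9 × 3600 + 59 × 60 + 50) × 30 + 13 = 1079713.
Minute boundaries passed: 599; those not divisible by 10: 599 − 59 = 540; dropped labels = 2 × 540 = 1080.
Actual frame index = 1079713 − 1080 = 1078633.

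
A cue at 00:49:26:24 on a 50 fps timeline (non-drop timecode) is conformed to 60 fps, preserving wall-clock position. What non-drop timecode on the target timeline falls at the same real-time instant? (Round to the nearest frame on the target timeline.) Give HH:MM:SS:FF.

00:49:26:29

Source frame index: (0×3600 + 49×60 + 26) × 50 + 24 = 148324.
Real time: 148324 / (50) = 74162/25 s.
Target frame: (74162/25) × (60) = 889944/5 ≈ 177988.800 → 177989.
At 60 labels/s: frame 177989 → 00:49:26:29.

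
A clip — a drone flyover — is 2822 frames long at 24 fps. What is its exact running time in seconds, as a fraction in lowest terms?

1411/12 seconds

Running time = 2822 ÷ (24) = 2822 × 1/24 = 1411/12 s.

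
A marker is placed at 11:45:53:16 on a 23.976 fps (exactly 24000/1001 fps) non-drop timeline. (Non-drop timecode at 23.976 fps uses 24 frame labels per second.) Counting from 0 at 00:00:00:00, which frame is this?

frame 1016488

Total seconds to the label: (11 × 3600 + 45 × 60 + 53) = 42353.
Frame index = 42353 × 24 + 16 = 1016488.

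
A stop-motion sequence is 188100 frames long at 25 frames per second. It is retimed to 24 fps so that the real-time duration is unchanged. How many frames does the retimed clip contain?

Target frames = source frames × (target rate / source rate) = 188100 × (24)/(25) = 188100 × 24/25 = 180576.

180576 frames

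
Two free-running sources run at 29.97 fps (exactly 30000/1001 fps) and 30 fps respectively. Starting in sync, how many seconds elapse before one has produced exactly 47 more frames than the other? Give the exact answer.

47047/30 seconds

The gap grows by |30 − 30000/1001| = 30/1001 frames per second.
Time for a 47-frame gap: 47 ÷ (30/1001) = 47047/30 s.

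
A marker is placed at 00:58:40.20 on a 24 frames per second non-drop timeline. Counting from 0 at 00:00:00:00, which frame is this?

frame 84500

Total seconds to the label: (0 × 3600 + 58 × 60 + 40) = 3520.
Frame index = 3520 × 24 + 20 = 84500.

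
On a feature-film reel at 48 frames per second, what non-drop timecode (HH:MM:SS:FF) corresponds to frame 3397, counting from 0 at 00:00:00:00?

3397 ÷ 48 = 70 full seconds, remainder 37 frames.
70 s = 0 h 1 min 10 s.
Timecode: 00:01:10:37.

00:01:10:37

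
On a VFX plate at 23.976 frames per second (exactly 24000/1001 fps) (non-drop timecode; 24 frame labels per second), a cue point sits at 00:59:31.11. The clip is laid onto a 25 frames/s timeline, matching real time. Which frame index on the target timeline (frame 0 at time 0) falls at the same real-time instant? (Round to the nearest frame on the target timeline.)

frame 89376

Source frame index: (0×3600 + 59×60 + 31) × 24 + 11 = 85715.
Real time: 85715 / (24000/1001) = 17160143/4800 s.
Target frame: (17160143/4800) × (25) = 17160143/192 ≈ 89375.745 → 89376.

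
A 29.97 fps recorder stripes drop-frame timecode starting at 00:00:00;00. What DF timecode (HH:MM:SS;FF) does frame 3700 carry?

00:02:03;14

Each 10-minute DF block holds 10 × 60 × 30 − 9 × 2 = 17982 frames. 3700 ÷ 17982 → 0 full blocks, remainder 3700.
Within the partial block the first minute is 1800 frames and each further minute 1798, so 2 further minute boundaries passed. Total skipped labels = 18 × 0 + 2 × 2 = 4.
Non-drop label index = 3700 + 4 = 3704; at 30 labels/s that is 00:02:03:14, i.e. DF 00:02:03;14.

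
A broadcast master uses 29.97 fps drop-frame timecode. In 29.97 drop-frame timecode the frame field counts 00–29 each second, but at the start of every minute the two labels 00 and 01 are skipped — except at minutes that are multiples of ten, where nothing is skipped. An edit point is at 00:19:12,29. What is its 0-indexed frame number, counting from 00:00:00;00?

34553

As if non-drop at 30 labels/s: (0 × 3600 + 19 × 60 + 12) × 30 + 29 = 34589.
Minute boundaries passed: 19; those not divisible by 10: 19 − 1 = 18; dropped labels = 2 × 18 = 36.
Actual frame index = 34589 − 36 = 34553.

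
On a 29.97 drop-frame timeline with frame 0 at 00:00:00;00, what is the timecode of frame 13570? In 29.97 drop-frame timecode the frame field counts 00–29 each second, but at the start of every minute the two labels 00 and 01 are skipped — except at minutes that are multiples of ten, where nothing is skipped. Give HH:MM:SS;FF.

Each 10-minute DF block holds 10 × 60 × 30 − 9 × 2 = 17982 frames. 13570 ÷ 17982 → 0 full blocks, remainder 13570.
Within the partial block the first minute is 1800 frames and each further minute 1798, so 7 further minute boundaries passed. Total skipped labels = 18 × 0 + 2 × 7 = 14.
Non-drop label index = 13570 + 14 = 13584; at 30 labels/s that is 00:07:32:24, i.e. DF 00:07:32;24.

00:07:32;24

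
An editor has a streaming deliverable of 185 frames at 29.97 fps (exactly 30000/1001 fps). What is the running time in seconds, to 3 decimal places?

Running time = 185 × 1001/30000 = 37037/6000 s ≈ 6.173 s.

6.173 seconds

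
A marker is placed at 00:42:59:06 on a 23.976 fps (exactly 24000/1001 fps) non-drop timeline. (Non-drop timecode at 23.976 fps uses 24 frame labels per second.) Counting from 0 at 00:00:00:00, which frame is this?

frame 61902

Total seconds to the label: (0 × 3600 + 42 × 60 + 59) = 2579.
Frame index = 2579 × 24 + 6 = 61902.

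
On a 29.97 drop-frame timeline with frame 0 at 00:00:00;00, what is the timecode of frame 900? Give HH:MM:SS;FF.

00:00:30;00

Ten DF minutes hold 17982 frames, so frame 900 lies in block 0 (frames 0–17981) with 900 frames into that block.
The block's first minute is 1800 frames and the rest 1798 each; 900 frames reaches minute 0, so 0 × 18 + 0 × 2 = 0 labels have been skipped so far.
Adding those back, label number 900 + 0 = 900 at 30 labels/s is 30 s + 0 f = 0 h 0 min 30 s frame 0, i.e. 00:00:30;00.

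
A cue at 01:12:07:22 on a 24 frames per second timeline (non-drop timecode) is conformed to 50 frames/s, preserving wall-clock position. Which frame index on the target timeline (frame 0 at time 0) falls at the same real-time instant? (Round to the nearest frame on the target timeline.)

frame 216396

Source frame index: (1×3600 + 12×60 + 7) × 24 + 22 = 103870.
Real time: 103870 / (24) = 51935/12 s.
Target frame: (51935/12) × (50) = 1298375/6 ≈ 216395.833 → 216396.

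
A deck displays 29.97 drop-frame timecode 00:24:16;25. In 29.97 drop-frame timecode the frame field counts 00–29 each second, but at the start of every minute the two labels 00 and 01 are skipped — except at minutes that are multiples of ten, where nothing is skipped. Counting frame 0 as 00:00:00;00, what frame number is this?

As if non-drop at 30 labels/s: (0 × 3600 + 24 × 60 + 16) × 30 + 25 = 43705.
Minute boundaries passed: 24; those not divisible by 10: 24 − 2 = 22; dropped labels = 2 × 22 = 44.
Actual frame index = 43705 − 44 = 43661.

43661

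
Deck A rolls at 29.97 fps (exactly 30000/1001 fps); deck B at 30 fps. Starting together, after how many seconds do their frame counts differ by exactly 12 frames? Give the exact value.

400.4 seconds

The gap grows by |30 − 30000/1001| = 30/1001 frames per second.
Time for a 12-frame gap: 12 ÷ (30/1001) = 400.4 s.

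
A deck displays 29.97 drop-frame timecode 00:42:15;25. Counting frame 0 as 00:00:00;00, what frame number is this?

75999

Complete 10-minute blocks: 4, each 17982 frames → 71928.
Remaining 2 whole minutes in the current block: 1800 + 1 × 1798 = 3598 frames.
Within the current minute: 15 × 30 + 25 − 2 = 473 (labels ;00/;01 skipped at this minute). Total = 71928 + 3598 + 473 = 75999.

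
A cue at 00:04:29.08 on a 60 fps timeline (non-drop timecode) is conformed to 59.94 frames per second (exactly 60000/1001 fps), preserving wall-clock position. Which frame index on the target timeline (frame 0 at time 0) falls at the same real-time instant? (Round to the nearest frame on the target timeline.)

Source frame index: (0×3600 + 4×60 + 29) × 60 + 8 = 16148.
Real time: 16148 / (60) = 4037/15 s.
Target frame: (4037/15) × (60000/1001) = 1468000/91 ≈ 16131.868 → 16132.

frame 16132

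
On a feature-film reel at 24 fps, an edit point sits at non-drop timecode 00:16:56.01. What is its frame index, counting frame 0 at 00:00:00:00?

Total seconds to the label: (0 × 3600 + 16 × 60 + 56) = 1016.
Frame index = 1016 × 24 + 1 = 24385.

frame 24385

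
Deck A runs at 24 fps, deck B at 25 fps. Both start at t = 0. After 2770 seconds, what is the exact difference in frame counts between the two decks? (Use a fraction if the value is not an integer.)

A emits 24 × 2770 = 66480 frames; B emits 25 × 2770 = 69250.
Difference = 2770 frames; B is ahead of A.

2770 frames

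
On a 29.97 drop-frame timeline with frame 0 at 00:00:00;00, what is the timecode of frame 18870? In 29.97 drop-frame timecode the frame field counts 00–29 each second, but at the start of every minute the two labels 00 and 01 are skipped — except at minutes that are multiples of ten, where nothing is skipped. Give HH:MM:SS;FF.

00:10:29;18

Ten DF minutes hold 17982 frames, so frame 18870 lies in block 1 (frames 17982–35963) with 888 frames into that block.
The block's first minute is 1800 frames and the rest 1798 each; 888 frames reaches minute 0, so 1 × 18 + 0 × 2 = 18 labels have been skipped so far.
Adding those back, label number 18870 + 18 = 18888 at 30 labels/s is 629 s + 18 f = 0 h 10 min 29 s frame 18, i.e. 00:10:29;18.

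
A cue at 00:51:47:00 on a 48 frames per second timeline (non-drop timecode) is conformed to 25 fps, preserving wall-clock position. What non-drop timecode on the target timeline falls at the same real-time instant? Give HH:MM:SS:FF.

00:51:47:00

Source frame index: (0×3600 + 51×60 + 47) × 48 + 0 = 149136.
Real time: 149136 / (48) = 3107 s.
Target frame: (3107) × (25) = 77675.
At 25 labels/s: frame 77675 → 00:51:47:00.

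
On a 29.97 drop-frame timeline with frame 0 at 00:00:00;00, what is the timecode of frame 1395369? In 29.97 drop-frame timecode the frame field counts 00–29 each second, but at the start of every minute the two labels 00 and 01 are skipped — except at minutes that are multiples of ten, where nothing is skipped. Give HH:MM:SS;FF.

Ten DF minutes hold 17982 frames, so frame 1395369 lies in block 77 (frames 1384614–1402595) with 10755 frames into that block.
The block's first minute is 1800 frames and the rest 1798 each; 10755 frames reaches minute 5, so 77 × 18 + 5 × 2 = 1396 labels have been skipped so far.
Adding those back, label number 1395369 + 1396 = 1396765 at 30 labels/s is 46558 s + 25 f = 12 h 55 min 58 s frame 25, i.e. 12:55:58;25.

12:55:58;25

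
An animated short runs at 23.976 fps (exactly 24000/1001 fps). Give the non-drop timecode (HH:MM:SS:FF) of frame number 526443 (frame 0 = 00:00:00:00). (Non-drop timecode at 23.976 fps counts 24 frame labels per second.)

06:05:35:03

526443 ÷ 24 = 21935 full seconds, remainder 3 frames.
21935 s = 6 h 5 min 35 s.
Timecode: 06:05:35:03.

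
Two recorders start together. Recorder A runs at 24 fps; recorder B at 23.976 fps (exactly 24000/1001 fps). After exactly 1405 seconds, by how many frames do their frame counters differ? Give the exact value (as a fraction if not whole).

A emits 24 × 1405 = 33720 frames; B emits 24000/1001 × 1405 = 33720000/1001.
Difference = 33720/1001 frames (≈ 33.6863); B is behind A.

33720/1001 frames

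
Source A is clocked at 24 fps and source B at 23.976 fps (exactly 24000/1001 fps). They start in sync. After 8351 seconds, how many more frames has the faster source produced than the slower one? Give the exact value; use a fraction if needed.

A emits 24 × 8351 = 200424 frames; B emits 24000/1001 × 8351 = 28632000/143.
Difference = 28632/143 frames (≈ 200.2238); B is behind A.

28632/143 frames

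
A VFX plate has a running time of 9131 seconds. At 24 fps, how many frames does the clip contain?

219144 frames

Frames = 9131 × 24 = 219144.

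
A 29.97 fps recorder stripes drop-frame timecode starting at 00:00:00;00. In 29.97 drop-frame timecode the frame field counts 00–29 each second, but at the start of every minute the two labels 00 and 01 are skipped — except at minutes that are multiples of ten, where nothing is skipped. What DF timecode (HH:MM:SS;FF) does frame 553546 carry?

05:07:50;00

Each 10-minute DF block holds 10 × 60 × 30 − 9 × 2 = 17982 frames. 553546 ÷ 17982 → 30 full blocks, remainder 14086.
Within the partial block the first minute is 1800 frames and each further minute 1798, so 7 further minute boundaries passed. Total skipped labels = 18 × 30 + 2 × 7 = 554.
Non-drop label index = 553546 + 554 = 554100; at 30 labels/s that is 05:07:50:00, i.e. DF 05:07:50;00.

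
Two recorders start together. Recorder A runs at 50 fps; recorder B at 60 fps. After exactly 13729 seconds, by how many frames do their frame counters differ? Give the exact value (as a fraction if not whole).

137290 frames

A emits 50 × 13729 = 686450 frames; B emits 60 × 13729 = 823740.
Difference = 137290 frames; B is ahead of A.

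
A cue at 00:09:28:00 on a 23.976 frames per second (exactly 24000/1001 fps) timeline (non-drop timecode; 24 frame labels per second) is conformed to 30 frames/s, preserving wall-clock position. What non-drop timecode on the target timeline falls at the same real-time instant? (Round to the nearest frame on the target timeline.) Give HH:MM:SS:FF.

00:09:28:17

Source frame index: (0×3600 + 9×60 + 28) × 24 + 0 = 13632.
Real time: 13632 / (24000/1001) = 71071/125 s.
Target frame: (71071/125) × (30) = 426426/25 ≈ 17057.040 → 17057.
At 30 labels/s: frame 17057 → 00:09:28:17.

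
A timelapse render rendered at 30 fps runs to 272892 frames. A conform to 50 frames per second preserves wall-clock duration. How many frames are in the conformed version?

454820 frames

Target frames = source frames × (target rate / source rate) = 272892 × (50)/(30) = 272892 × 5/3 = 454820.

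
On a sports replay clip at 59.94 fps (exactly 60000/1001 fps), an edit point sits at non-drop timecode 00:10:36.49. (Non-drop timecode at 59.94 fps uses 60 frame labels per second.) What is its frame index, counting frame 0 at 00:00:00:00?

38209

Total seconds to the label: (0 × 3600 + 10 × 60 + 36) = 636.
Frame index = 636 × 60 + 49 = 38209.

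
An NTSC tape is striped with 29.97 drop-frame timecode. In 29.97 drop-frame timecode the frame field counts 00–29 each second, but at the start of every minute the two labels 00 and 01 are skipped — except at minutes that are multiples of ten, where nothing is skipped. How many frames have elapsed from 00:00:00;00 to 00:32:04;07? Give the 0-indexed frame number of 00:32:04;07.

As if non-drop at 30 labels/s: (0 × 3600 + 32 × 60 + 4) × 30 + 7 = 57727.
Minute boundaries passed: 32; those not divisible by 10: 32 − 3 = 29; dropped labels = 2 × 29 = 58.
Actual frame index = 57727 − 58 = 57669.

57669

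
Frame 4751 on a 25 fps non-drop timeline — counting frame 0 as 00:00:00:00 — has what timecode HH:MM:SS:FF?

4751 ÷ 25 = 190 full seconds, remainder 1 frame.
190 s = 0 h 3 min 10 s.
Timecode: 00:03:10:01.

00:03:10:01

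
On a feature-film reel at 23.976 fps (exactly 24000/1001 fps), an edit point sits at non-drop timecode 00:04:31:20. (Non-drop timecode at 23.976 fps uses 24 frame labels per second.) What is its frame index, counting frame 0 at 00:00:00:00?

Total seconds to the label: (0 × 3600 + 4 × 60 + 31) = 271.
Frame index = 271 × 24 + 20 = 6524.

6524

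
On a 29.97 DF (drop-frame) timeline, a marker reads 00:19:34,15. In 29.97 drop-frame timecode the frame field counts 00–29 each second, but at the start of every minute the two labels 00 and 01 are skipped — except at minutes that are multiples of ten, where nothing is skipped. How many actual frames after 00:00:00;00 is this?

Complete 10-minute blocks: 1, each 17982 frames → 17982.
Remaining 9 whole minutes in the current block: 1800 + 8 × 1798 = 16184 frames.
Within the current minute: 34 × 30 + 15 − 2 = 1033 (labels ;00/;01 skipped at this minute). Total = 17982 + 16184 + 1033 = 35199.

35199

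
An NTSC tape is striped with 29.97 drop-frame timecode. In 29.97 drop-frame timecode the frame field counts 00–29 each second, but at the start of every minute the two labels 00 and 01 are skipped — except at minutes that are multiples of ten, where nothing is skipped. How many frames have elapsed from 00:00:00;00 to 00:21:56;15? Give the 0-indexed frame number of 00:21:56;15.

39457

Complete 10-minute blocks: 2, each 17982 frames → 35964.
Remaining 1 whole minute in the current block: 1800 + 0 × 1798 = 1800 frames.
Within the current minute: 56 × 30 + 15 − 2 = 1693 (labels ;00/;01 skipped at this minute). Total = 35964 + 1800 + 1693 = 39457.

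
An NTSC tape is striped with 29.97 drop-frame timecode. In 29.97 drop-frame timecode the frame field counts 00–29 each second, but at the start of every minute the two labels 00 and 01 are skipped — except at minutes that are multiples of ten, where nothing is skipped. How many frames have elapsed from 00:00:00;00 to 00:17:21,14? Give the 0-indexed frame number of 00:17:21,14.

31212

Complete 10-minute blocks: 1, each 17982 frames → 17982.
Remaining 7 whole minutes in the current block: 1800 + 6 × 1798 = 12588 frames.
Within the current minute: 21 × 30 + 14 − 2 = 642 (labels ;00/;01 skipped at this minute). Total = 17982 + 12588 + 642 = 31212.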